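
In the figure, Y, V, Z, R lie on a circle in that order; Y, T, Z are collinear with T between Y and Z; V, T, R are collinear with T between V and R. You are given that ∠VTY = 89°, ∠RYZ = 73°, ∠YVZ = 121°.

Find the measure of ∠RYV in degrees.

∠RYV = 116°

1. ∠RTZ = 89°  [vertical angles at T]
2. ∠YRZ = 59°  [cyclic YVZR, opposite ∠V+∠R]
3. ∠RTY = 91°  [linear pair at T on YZ]
4. ∠RZY = 48°  [△YZR]
5. ∠VRY = 16°  [△YTR]
6. ∠RVY = 48°  [same arc YR]
7. ∠RYV = 116°  [△YVR]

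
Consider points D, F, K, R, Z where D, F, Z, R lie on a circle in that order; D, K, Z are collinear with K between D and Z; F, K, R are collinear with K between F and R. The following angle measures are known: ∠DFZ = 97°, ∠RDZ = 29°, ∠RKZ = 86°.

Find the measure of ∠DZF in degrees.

1. ∠RFZ = 29°  [same arc ZR]
2. ∠DKF = 86°  [vertical angles at K]
3. ∠FKZ = 94°  [linear pair at K on DZ]
4. ∠DZF = 57°  [△FKZ]

∠DZF = 57°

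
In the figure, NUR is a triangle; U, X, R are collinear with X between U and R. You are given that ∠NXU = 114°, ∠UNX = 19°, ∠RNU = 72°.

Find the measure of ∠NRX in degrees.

∠NRX = 61°

1. ∠NUX = 47°  [△NUX]
2. ∠NUR = 47°  [X on ray UR]
3. ∠NRU = 61°  [△NUR]
4. ∠NRX = 61°  [X on ray RU]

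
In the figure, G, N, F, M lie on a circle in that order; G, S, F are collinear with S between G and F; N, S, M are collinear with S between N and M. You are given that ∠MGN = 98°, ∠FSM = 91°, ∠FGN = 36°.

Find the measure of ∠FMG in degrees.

∠FMG = 65°

1. ∠MFN = 82°  [cyclic GNFM, opposite ∠G+∠F]
2. ∠FMN = 36°  [same arc NF]
3. ∠FNM = 62°  [△NFM]
4. ∠GFM = 53°  [△FSM]
5. ∠FGM = 62°  [same arc FM]
6. ∠FMG = 65°  [△GFM]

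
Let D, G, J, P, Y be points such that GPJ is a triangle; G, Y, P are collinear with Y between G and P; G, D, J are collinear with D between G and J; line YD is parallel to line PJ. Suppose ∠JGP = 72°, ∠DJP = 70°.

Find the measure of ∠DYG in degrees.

∠DYG = 38°

1. ∠GJP = 70°  [D on ray JG]
2. ∠GPJ = 38°  [△GPJ]
3. ∠DYG = 38°  [YD∥PJ, corresponding at Y]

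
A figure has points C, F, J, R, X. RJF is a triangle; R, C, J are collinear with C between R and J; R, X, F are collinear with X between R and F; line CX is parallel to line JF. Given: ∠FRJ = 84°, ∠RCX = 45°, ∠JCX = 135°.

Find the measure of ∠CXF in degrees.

1. ∠CRX = 84°  [C on RJ, X on RF]
2. ∠CXR = 51°  [△RCX]
3. ∠CXF = 129°  [linear pair at X on RF]

∠CXF = 129°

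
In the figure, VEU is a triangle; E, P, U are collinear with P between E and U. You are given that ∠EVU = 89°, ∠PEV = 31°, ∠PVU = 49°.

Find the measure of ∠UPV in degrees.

1. ∠UEV = 31°  [P on ray EU]
2. ∠EUV = 60°  [△VEU]
3. ∠PUV = 60°  [P on ray UE]
4. ∠UPV = 71°  [△VPU]

∠UPV = 71°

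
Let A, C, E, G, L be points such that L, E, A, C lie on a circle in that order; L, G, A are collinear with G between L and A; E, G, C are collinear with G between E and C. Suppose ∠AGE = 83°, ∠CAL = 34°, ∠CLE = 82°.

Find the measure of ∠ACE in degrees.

∠ACE = 49°

1. ∠CGL = 83°  [vertical angles at G]
2. ∠AGC = 97°  [linear pair at G on LA]
3. ∠ACE = 49°  [△AGC]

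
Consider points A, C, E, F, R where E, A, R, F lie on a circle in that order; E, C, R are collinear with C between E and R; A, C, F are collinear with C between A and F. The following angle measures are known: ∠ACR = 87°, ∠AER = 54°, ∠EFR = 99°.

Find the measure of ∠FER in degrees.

1. ∠ECF = 87°  [vertical angles at C]
2. ∠AFR = 54°  [same arc AR]
3. ∠FCR = 93°  [linear pair at C on ER]
4. ∠ERF = 33°  [△RCF]
5. ∠FER = 48°  [△ERF]

∠FER = 48°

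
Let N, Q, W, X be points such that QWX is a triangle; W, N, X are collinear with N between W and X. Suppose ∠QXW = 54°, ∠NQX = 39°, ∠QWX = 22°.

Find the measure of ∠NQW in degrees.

1. ∠NXQ = 54°  [N on ray XW]
2. ∠QNX = 87°  [△QNX]
3. ∠NWQ = 22°  [N on ray WX]
4. ∠QNW = 93°  [linear pair at N on WX]
5. ∠NQW = 65°  [△QWN]

∠NQW = 65°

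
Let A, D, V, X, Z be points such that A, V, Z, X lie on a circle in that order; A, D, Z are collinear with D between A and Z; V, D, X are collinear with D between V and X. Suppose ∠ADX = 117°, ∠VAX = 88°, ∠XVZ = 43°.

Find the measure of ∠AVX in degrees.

1. ∠VDZ = 117°  [vertical angles at D]
2. ∠VZX = 92°  [cyclic AVZX, opposite ∠A+∠Z]
3. ∠VXZ = 45°  [△VZX]
4. ∠ADV = 63°  [linear pair at D on AZ]
5. ∠VAZ = 45°  [same arc VZ]
6. ∠AVX = 72°  [△ADV]

∠AVX = 72°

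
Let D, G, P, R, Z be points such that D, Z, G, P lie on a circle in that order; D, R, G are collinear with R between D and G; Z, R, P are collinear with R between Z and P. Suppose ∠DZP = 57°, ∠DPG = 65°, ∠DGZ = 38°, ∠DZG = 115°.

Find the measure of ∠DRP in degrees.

1. ∠DGP = 57°  [same arc DP]
2. ∠GDP = 58°  [△DGP]
3. ∠DPZ = 38°  [same arc DZ]
4. ∠DRP = 84°  [△DRP]

∠DRP = 84°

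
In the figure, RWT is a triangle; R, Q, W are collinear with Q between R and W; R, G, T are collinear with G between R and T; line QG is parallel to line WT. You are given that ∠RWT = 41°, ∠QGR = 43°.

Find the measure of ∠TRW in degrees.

1. ∠GQR = 41°  [QG∥WT, corresponding at Q]
2. ∠GRQ = 96°  [△RQG]
3. ∠TRW = 96°  [Q on RW, G on RT]

∠TRW = 96°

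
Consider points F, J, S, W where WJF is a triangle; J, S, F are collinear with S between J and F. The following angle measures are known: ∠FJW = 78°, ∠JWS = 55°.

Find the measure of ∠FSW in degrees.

∠FSW = 133°

1. ∠SJW = 78°  [S on ray JF]
2. ∠JSW = 47°  [△WJS]
3. ∠FSW = 133°  [linear pair at S on JF]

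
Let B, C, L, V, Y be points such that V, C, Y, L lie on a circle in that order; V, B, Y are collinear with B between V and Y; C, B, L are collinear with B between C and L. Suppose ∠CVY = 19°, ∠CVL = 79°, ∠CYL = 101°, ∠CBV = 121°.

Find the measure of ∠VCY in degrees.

∠VCY = 100°

1. ∠LCV = 40°  [△VBC]
2. ∠CLV = 61°  [△VCL]
3. ∠CYV = 61°  [same arc VC]
4. ∠VCY = 100°  [△VCY]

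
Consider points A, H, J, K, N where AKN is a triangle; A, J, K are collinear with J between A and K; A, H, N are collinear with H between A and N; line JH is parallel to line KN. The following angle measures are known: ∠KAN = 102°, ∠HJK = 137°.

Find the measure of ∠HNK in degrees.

∠HNK = 35°

1. ∠HAJ = 102°  [J on AK, H on AN]
2. ∠AJH = 43°  [linear pair at J on AK]
3. ∠AHJ = 35°  [△AJH]
4. ∠JHN = 145°  [linear pair at H on AN]
5. ∠HNK = 35°  [JH∥KN, co-interior at N–H]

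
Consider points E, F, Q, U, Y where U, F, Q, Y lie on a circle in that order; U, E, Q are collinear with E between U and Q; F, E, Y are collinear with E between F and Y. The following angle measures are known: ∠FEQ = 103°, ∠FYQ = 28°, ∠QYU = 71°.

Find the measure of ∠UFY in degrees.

∠UFY = 75°

1. ∠FEU = 77°  [linear pair at E on UQ]
2. ∠FUQ = 28°  [same arc FQ]
3. ∠UFY = 75°  [△UEF]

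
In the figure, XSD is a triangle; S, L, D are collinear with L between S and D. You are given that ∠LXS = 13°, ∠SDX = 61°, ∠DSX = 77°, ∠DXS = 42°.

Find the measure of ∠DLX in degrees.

∠DLX = 90°

1. ∠LSX = 77°  [L on ray SD]
2. ∠SLX = 90°  [△XSL]
3. ∠DLX = 90°  [linear pair at L on SD]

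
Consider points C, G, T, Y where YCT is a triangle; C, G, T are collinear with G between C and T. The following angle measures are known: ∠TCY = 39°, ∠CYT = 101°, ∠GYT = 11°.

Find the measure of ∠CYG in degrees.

∠CYG = 90°

1. ∠CTY = 40°  [△YCT]
2. ∠GCY = 39°  [G on ray CT]
3. ∠GTY = 40°  [G on ray TC]
4. ∠TGY = 129°  [△YGT]
5. ∠CGY = 51°  [linear pair at G on CT]
6. ∠CYG = 90°  [△YCG]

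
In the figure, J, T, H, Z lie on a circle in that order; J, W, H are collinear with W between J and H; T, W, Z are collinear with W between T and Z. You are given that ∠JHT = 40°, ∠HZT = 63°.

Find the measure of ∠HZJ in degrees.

1. ∠HJT = 63°  [same arc TH]
2. ∠HTJ = 77°  [△JTH]
3. ∠HZJ = 103°  [cyclic JTHZ, opposite ∠T+∠Z]

∠HZJ = 103°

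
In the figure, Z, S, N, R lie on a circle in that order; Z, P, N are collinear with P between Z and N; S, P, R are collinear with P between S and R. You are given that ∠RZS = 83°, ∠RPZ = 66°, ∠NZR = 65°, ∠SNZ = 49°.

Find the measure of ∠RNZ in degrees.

1. ∠RNS = 97°  [cyclic ZSNR, opposite ∠Z+∠N]
2. ∠NPR = 114°  [linear pair at P on ZN]
3. ∠NSR = 65°  [same arc NR]
4. ∠NRS = 18°  [△SNR]
5. ∠RNZ = 48°  [△NPR]

∠RNZ = 48°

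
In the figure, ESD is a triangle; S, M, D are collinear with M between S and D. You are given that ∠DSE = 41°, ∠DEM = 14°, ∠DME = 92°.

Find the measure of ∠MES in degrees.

∠MES = 51°

1. ∠ESM = 41°  [M on ray SD]
2. ∠EMS = 88°  [linear pair at M on SD]
3. ∠MES = 51°  [△ESM]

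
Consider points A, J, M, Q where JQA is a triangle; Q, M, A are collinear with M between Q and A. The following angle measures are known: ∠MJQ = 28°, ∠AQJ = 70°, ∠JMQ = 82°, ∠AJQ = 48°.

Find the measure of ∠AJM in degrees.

∠AJM = 20°

1. ∠JAQ = 62°  [△JQA]
2. ∠AMJ = 98°  [linear pair at M on QA]
3. ∠JAM = 62°  [M on ray AQ]
4. ∠AJM = 20°  [△JMA]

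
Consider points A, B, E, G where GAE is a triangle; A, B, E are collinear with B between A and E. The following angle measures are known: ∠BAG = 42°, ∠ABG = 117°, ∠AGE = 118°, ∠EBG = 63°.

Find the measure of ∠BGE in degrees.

∠BGE = 97°

1. ∠EAG = 42°  [B on ray AE]
2. ∠AEG = 20°  [△GAE]
3. ∠BEG = 20°  [B on ray EA]
4. ∠BGE = 97°  [△GBE]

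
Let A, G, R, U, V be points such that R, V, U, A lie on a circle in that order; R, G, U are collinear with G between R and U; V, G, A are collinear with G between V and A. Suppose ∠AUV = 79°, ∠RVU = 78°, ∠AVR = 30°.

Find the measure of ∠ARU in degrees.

∠ARU = 48°

1. ∠RAU = 102°  [cyclic RVUA, opposite ∠V+∠A]
2. ∠AUR = 30°  [same arc RA]
3. ∠ARU = 48°  [△RUA]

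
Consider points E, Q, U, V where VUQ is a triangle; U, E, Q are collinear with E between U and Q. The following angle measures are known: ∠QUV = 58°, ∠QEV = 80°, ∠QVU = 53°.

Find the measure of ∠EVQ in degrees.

1. ∠UQV = 69°  [△VUQ]
2. ∠EQV = 69°  [E on ray QU]
3. ∠EVQ = 31°  [△VEQ]

∠EVQ = 31°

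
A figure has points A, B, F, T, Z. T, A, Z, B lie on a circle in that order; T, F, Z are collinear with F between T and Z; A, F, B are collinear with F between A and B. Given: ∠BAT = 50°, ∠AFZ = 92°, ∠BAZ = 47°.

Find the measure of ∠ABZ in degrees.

∠ABZ = 42°

1. ∠BZT = 50°  [same arc TB]
2. ∠BFT = 92°  [vertical angles at F]
3. ∠BFZ = 88°  [linear pair at F on TZ]
4. ∠ABZ = 42°  [△ZFB]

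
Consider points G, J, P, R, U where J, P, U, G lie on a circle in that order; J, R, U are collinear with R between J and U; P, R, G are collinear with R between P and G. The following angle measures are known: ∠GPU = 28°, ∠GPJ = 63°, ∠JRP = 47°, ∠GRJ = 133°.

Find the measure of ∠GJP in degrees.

1. ∠GJU = 28°  [same arc UG]
2. ∠JGP = 19°  [△JRG]
3. ∠GJP = 98°  [△JPG]

∠GJP = 98°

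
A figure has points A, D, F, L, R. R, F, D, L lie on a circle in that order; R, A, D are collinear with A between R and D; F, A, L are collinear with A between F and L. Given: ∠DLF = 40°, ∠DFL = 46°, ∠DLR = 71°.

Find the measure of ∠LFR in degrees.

1. ∠DRL = 46°  [same arc DL]
2. ∠LDR = 63°  [△RDL]
3. ∠LFR = 63°  [same arc RL]

∠LFR = 63°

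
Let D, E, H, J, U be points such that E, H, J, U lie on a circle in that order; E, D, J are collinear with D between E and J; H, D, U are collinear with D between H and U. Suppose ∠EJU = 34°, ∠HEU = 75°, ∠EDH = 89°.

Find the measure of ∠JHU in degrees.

∠JHU = 18°

1. ∠EHU = 34°  [same arc EU]
2. ∠EUH = 71°  [△EHU]
3. ∠HDJ = 91°  [linear pair at D on EJ]
4. ∠EJH = 71°  [same arc EH]
5. ∠JHU = 18°  [△HDJ]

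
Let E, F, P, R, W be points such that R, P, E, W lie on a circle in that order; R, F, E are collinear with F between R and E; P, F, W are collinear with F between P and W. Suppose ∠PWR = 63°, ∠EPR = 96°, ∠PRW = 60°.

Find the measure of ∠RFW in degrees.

∠RFW = 78°

1. ∠RPW = 57°  [△RPW]
2. ∠EWR = 84°  [cyclic RPEW, opposite ∠P+∠W]
3. ∠REW = 57°  [same arc RW]
4. ∠ERW = 39°  [△REW]
5. ∠RFW = 78°  [△RFW]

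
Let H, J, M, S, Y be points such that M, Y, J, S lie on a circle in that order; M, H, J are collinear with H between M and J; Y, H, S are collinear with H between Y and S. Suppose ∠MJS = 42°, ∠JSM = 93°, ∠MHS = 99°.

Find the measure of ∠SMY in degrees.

1. ∠MYS = 42°  [same arc MS]
2. ∠JMS = 45°  [△MJS]
3. ∠MSY = 36°  [△MHS]
4. ∠SMY = 102°  [△MYS]

∠SMY = 102°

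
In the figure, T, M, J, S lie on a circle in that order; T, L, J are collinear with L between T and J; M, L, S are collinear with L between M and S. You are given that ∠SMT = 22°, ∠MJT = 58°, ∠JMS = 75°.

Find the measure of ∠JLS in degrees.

1. ∠MST = 58°  [same arc TM]
2. ∠JTS = 75°  [same arc JS]
3. ∠SLT = 47°  [△TLS]
4. ∠JLS = 133°  [linear pair at L on TJ]

∠JLS = 133°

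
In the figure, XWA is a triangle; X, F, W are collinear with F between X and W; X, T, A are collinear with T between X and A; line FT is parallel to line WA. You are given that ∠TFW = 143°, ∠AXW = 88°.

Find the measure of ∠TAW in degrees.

1. ∠TFX = 37°  [linear pair at F on XW]
2. ∠FXT = 88°  [F on XW, T on XA]
3. ∠FTX = 55°  [△XFT]
4. ∠ATF = 125°  [linear pair at T on XA]
5. ∠TAW = 55°  [FT∥WA, co-interior at A–T]

∠TAW = 55°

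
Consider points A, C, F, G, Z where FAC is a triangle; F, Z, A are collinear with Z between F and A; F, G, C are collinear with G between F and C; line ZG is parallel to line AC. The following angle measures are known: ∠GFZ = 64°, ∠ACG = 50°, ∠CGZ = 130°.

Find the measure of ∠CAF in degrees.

∠CAF = 66°

1. ∠AFC = 64°  [Z on FA, G on FC]
2. ∠ACF = 50°  [G on ray CF]
3. ∠CAF = 66°  [△FAC]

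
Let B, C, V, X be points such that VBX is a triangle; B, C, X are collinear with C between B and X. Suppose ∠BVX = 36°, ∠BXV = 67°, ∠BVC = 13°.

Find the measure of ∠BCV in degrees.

∠BCV = 90°

1. ∠VBX = 77°  [△VBX]
2. ∠CBV = 77°  [C on ray BX]
3. ∠BCV = 90°  [△VBC]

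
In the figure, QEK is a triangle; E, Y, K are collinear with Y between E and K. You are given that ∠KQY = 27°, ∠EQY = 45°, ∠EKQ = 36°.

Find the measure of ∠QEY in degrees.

1. ∠QKY = 36°  [Y on ray KE]
2. ∠KYQ = 117°  [△QYK]
3. ∠EYQ = 63°  [linear pair at Y on EK]
4. ∠QEY = 72°  [△QEY]

∠QEY = 72°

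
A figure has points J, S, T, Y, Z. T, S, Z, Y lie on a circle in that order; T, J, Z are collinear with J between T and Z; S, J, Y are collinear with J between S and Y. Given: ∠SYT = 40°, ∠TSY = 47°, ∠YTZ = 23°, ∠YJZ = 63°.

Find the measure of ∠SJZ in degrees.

∠SJZ = 117°

1. ∠SZT = 40°  [same arc TS]
2. ∠YSZ = 23°  [same arc ZY]
3. ∠SJZ = 117°  [△SJZ]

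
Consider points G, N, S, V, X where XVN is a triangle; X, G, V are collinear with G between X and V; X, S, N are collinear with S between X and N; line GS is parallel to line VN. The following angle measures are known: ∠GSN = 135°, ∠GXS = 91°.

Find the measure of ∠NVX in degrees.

∠NVX = 44°

1. ∠GSX = 45°  [linear pair at S on XN]
2. ∠SGX = 44°  [△XGS]
3. ∠NVX = 44°  [GS∥VN, corresponding at G]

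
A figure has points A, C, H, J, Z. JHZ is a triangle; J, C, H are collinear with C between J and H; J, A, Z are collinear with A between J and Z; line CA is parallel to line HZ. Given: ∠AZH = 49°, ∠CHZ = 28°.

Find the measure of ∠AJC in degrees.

∠AJC = 103°

1. ∠HZJ = 49°  [A on ray ZJ]
2. ∠JHZ = 28°  [C on ray HJ]
3. ∠HJZ = 103°  [△JHZ]
4. ∠AJC = 103°  [C on JH, A on JZ]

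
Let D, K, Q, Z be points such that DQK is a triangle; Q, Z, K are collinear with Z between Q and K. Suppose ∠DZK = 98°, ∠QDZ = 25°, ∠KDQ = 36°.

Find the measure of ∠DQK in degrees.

∠DQK = 73°

1. ∠DZQ = 82°  [linear pair at Z on QK]
2. ∠DQZ = 73°  [△DQZ]
3. ∠DQK = 73°  [Z on ray QK]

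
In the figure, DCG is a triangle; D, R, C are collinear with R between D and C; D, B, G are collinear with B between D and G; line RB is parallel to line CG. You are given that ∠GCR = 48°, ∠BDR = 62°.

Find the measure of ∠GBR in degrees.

1. ∠DCG = 48°  [R on ray CD]
2. ∠CDG = 62°  [R on DC, B on DG]
3. ∠CGD = 70°  [△DCG]
4. ∠DBR = 70°  [RB∥CG, corresponding at B]
5. ∠GBR = 110°  [linear pair at B on DG]

∠GBR = 110°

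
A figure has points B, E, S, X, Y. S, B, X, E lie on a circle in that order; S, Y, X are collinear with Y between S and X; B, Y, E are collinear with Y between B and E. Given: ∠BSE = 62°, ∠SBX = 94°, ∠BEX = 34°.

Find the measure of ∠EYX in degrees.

∠EYX = 80°

1. ∠BXE = 118°  [cyclic SBXE, opposite ∠S+∠X]
2. ∠SEX = 86°  [cyclic SBXE, opposite ∠B+∠E]
3. ∠EBX = 28°  [△BXE]
4. ∠ESX = 28°  [same arc XE]
5. ∠EXS = 66°  [△SXE]
6. ∠EYX = 80°  [△XYE]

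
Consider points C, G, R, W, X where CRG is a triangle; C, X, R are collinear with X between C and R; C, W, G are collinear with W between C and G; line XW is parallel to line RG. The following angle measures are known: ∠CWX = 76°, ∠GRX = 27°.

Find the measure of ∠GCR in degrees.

∠GCR = 77°

1. ∠CGR = 76°  [XW∥RG, corresponding at W]
2. ∠CRG = 27°  [X on ray RC]
3. ∠GCR = 77°  [△CRG]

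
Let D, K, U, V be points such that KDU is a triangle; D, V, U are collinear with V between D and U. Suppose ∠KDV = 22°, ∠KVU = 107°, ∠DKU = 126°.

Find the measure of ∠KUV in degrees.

1. ∠KDU = 22°  [V on ray DU]
2. ∠DUK = 32°  [△KDU]
3. ∠KUV = 32°  [V on ray UD]

∠KUV = 32°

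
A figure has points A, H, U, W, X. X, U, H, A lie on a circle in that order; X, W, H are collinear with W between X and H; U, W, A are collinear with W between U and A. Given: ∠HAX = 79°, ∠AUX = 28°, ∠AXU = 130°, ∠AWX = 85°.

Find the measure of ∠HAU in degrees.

1. ∠AHX = 28°  [same arc XA]
2. ∠AWH = 95°  [linear pair at W on XH]
3. ∠HAU = 57°  [△HWA]

∠HAU = 57°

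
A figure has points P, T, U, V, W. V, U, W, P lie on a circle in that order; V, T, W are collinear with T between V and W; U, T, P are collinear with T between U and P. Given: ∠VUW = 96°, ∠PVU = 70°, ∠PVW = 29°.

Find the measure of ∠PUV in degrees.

∠PUV = 67°

1. ∠VPW = 84°  [cyclic VUWP, opposite ∠U+∠P]
2. ∠PWV = 67°  [△VWP]
3. ∠PUV = 67°  [same arc VP]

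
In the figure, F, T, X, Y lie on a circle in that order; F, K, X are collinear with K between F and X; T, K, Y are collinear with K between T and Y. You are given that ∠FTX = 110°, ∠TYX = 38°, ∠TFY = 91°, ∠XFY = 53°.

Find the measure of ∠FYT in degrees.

∠FYT = 32°

1. ∠TFX = 38°  [same arc TX]
2. ∠FXT = 32°  [△FTX]
3. ∠FYT = 32°  [same arc FT]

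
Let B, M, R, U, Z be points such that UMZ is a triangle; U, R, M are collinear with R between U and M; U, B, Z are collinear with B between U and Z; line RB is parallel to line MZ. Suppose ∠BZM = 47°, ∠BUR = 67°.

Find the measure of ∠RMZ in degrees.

1. ∠MZU = 47°  [B on ray ZU]
2. ∠MUZ = 67°  [R on UM, B on UZ]
3. ∠UMZ = 66°  [△UMZ]
4. ∠RMZ = 66°  [R on ray MU]

∠RMZ = 66°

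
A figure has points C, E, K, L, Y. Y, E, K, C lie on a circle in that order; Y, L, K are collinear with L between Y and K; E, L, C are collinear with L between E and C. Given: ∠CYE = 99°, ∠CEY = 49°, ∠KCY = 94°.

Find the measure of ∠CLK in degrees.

1. ∠ECY = 32°  [△YEC]
2. ∠CKY = 49°  [same arc YC]
3. ∠CYK = 37°  [△YKC]
4. ∠CLY = 111°  [△YLC]
5. ∠CLK = 69°  [linear pair at L on YK]

∠CLK = 69°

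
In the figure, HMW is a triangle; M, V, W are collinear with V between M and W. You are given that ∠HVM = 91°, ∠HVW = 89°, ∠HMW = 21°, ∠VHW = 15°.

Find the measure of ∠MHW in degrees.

1. ∠HWV = 76°  [△HVW]
2. ∠HWM = 76°  [V on ray WM]
3. ∠MHW = 83°  [△HMW]

∠MHW = 83°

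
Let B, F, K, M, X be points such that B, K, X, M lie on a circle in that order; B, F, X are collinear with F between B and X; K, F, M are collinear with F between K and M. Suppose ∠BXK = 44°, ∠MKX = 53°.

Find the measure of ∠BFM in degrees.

1. ∠BMK = 44°  [same arc BK]
2. ∠MBX = 53°  [same arc XM]
3. ∠BFM = 83°  [△BFM]

∠BFM = 83°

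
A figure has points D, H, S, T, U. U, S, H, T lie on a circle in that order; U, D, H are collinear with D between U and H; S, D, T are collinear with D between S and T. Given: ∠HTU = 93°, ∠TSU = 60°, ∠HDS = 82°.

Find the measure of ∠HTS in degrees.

1. ∠THU = 60°  [same arc UT]
2. ∠TDU = 82°  [vertical angles at D]
3. ∠HDT = 98°  [linear pair at D on UH]
4. ∠HTS = 22°  [△HDT]

∠HTS = 22°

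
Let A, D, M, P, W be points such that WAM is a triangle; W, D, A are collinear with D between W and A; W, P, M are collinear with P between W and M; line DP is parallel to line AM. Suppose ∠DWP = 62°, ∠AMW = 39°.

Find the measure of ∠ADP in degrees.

∠ADP = 101°

1. ∠AWM = 62°  [D on WA, P on WM]
2. ∠MAW = 79°  [△WAM]
3. ∠PDW = 79°  [DP∥AM, corresponding at D]
4. ∠ADP = 101°  [linear pair at D on WA]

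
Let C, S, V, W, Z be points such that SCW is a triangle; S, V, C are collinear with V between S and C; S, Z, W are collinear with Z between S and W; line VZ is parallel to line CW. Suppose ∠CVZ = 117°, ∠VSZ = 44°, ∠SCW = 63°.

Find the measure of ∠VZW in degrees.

∠VZW = 107°

1. ∠SVZ = 63°  [linear pair at V on SC]
2. ∠SZV = 73°  [△SVZ]
3. ∠VZW = 107°  [linear pair at Z on SW]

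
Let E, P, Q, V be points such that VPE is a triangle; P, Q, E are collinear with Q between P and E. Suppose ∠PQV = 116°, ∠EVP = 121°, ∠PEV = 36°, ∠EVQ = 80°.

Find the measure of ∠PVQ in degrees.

∠PVQ = 41°

1. ∠EPV = 23°  [△VPE]
2. ∠QPV = 23°  [Q on ray PE]
3. ∠PVQ = 41°  [△VPQ]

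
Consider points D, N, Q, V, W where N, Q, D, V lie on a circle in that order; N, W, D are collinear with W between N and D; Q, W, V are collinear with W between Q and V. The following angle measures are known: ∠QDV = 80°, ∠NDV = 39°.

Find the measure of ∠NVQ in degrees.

1. ∠QNV = 100°  [cyclic NQDV, opposite ∠N+∠D]
2. ∠NQV = 39°  [same arc NV]
3. ∠NVQ = 41°  [△NQV]

∠NVQ = 41°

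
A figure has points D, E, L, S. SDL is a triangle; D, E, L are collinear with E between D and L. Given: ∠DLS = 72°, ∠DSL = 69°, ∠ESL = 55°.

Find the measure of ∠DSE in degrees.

∠DSE = 14°

1. ∠LDS = 39°  [△SDL]
2. ∠ELS = 72°  [E on ray LD]
3. ∠LES = 53°  [△SEL]
4. ∠EDS = 39°  [E on ray DL]
5. ∠DES = 127°  [linear pair at E on DL]
6. ∠DSE = 14°  [△SDE]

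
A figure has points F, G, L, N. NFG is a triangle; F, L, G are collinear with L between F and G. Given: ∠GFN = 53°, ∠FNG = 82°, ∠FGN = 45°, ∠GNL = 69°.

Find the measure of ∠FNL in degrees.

∠FNL = 13°

1. ∠LFN = 53°  [L on ray FG]
2. ∠LGN = 45°  [L on ray GF]
3. ∠GLN = 66°  [△NLG]
4. ∠FLN = 114°  [linear pair at L on FG]
5. ∠FNL = 13°  [△NFL]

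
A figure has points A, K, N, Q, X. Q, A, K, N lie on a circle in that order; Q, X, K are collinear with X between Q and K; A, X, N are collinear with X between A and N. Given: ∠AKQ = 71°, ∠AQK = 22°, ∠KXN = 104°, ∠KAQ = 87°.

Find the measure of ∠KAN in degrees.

1. ∠ANQ = 71°  [same arc QA]
2. ∠NXQ = 76°  [linear pair at X on QK]
3. ∠KQN = 33°  [△QXN]
4. ∠KAN = 33°  [same arc KN]

∠KAN = 33°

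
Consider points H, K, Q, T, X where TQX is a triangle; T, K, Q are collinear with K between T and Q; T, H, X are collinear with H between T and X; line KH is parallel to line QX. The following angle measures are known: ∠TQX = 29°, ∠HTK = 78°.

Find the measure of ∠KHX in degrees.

1. ∠HKT = 29°  [KH∥QX, corresponding at K]
2. ∠KHT = 73°  [△TKH]
3. ∠KHX = 107°  [linear pair at H on TX]

∠KHX = 107°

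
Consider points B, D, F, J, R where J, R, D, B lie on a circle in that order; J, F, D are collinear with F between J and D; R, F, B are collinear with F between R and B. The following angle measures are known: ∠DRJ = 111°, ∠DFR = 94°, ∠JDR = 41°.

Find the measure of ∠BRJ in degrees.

∠BRJ = 66°

1. ∠DJR = 28°  [△JRD]
2. ∠JFR = 86°  [linear pair at F on JD]
3. ∠BRJ = 66°  [△JFR]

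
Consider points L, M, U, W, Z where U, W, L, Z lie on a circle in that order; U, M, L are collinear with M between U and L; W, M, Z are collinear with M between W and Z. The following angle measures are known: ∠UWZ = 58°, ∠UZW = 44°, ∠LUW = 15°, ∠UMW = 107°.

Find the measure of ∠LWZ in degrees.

1. ∠ULW = 44°  [same arc UW]
2. ∠LMW = 73°  [linear pair at M on UL]
3. ∠LWZ = 63°  [△WML]

∠LWZ = 63°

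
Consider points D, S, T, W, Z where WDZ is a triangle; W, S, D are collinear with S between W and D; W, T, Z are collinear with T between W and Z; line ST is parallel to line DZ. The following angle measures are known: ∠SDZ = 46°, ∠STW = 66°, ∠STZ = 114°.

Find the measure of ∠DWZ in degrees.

1. ∠WDZ = 46°  [S on ray DW]
2. ∠DZW = 66°  [ST∥DZ, corresponding at T]
3. ∠DWZ = 68°  [△WDZ]

∠DWZ = 68°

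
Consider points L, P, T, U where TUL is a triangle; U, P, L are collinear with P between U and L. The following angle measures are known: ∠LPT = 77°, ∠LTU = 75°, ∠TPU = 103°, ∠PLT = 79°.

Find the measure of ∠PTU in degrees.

∠PTU = 51°

1. ∠TLU = 79°  [P on ray LU]
2. ∠LUT = 26°  [△TUL]
3. ∠PUT = 26°  [P on ray UL]
4. ∠PTU = 51°  [△TUP]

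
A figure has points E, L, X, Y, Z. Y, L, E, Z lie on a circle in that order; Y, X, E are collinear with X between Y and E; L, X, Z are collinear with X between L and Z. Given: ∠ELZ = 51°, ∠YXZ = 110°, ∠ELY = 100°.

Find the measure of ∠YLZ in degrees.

∠YLZ = 49°

1. ∠EYZ = 51°  [same arc EZ]
2. ∠EZY = 80°  [cyclic YLEZ, opposite ∠L+∠Z]
3. ∠YEZ = 49°  [△YEZ]
4. ∠YLZ = 49°  [same arc YZ]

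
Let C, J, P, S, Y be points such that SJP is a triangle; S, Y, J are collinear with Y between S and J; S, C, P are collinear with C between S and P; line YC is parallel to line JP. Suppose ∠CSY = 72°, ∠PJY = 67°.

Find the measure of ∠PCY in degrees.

∠PCY = 139°

1. ∠JSP = 72°  [Y on SJ, C on SP]
2. ∠PJS = 67°  [Y on ray JS]
3. ∠JPS = 41°  [△SJP]
4. ∠SCY = 41°  [YC∥JP, corresponding at C]
5. ∠PCY = 139°  [linear pair at C on SP]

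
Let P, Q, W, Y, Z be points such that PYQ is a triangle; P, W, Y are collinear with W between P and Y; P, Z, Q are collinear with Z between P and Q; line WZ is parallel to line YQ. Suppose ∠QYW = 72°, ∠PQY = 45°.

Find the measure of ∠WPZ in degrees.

∠WPZ = 63°

1. ∠PYQ = 72°  [W on ray YP]
2. ∠QPY = 63°  [△PYQ]
3. ∠WPZ = 63°  [W on PY, Z on PQ]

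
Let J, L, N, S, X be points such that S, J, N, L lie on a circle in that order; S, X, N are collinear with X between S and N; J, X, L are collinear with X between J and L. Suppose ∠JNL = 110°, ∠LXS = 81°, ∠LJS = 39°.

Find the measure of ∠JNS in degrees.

∠JNS = 71°

1. ∠JSL = 70°  [cyclic SJNL, opposite ∠S+∠N]
2. ∠JLS = 71°  [△SJL]
3. ∠JNS = 71°  [same arc SJ]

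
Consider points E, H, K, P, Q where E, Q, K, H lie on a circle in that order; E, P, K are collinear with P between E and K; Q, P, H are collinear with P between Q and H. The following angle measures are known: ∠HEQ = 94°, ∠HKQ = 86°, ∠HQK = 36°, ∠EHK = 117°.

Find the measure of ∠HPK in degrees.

1. ∠KHQ = 58°  [△QKH]
2. ∠HEK = 36°  [same arc KH]
3. ∠EKH = 27°  [△EKH]
4. ∠HPK = 95°  [△KPH]

∠HPK = 95°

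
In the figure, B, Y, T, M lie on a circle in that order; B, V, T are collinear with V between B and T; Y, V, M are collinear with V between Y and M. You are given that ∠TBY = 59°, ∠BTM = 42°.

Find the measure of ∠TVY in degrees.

∠TVY = 101°

1. ∠BYM = 42°  [same arc BM]
2. ∠BVY = 79°  [△BVY]
3. ∠TVY = 101°  [linear pair at V on BT]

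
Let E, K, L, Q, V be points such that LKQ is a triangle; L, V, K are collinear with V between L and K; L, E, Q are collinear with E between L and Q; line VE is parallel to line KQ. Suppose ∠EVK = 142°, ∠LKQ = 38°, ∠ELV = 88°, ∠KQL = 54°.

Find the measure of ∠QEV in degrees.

∠QEV = 126°

1. ∠EVL = 38°  [linear pair at V on LK]
2. ∠LEV = 54°  [△LVE]
3. ∠QEV = 126°  [linear pair at E on LQ]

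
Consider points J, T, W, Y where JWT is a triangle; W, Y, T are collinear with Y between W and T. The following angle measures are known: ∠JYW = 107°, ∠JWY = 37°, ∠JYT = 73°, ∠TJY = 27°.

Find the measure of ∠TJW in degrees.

∠TJW = 63°

1. ∠JWT = 37°  [Y on ray WT]
2. ∠JTY = 80°  [△JYT]
3. ∠JTW = 80°  [Y on ray TW]
4. ∠TJW = 63°  [△JWT]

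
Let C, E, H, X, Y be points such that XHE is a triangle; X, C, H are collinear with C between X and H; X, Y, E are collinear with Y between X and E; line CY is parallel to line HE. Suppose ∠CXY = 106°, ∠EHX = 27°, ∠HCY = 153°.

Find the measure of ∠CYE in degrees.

1. ∠EXH = 106°  [C on XH, Y on XE]
2. ∠HEX = 47°  [△XHE]
3. ∠CYX = 47°  [CY∥HE, corresponding at Y]
4. ∠CYE = 133°  [linear pair at Y on XE]

∠CYE = 133°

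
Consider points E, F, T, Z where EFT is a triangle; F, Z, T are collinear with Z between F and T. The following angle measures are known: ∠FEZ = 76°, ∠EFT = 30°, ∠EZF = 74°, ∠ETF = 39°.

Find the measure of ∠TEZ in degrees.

∠TEZ = 35°

1. ∠EZT = 106°  [linear pair at Z on FT]
2. ∠ETZ = 39°  [Z on ray TF]
3. ∠TEZ = 35°  [△EZT]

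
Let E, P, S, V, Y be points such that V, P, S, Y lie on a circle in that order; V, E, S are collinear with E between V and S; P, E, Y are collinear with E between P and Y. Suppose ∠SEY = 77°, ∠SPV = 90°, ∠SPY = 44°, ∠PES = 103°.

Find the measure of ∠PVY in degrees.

∠PVY = 101°

1. ∠VEY = 103°  [linear pair at E on VS]
2. ∠SYV = 90°  [cyclic VPSY, opposite ∠P+∠Y]
3. ∠SVY = 44°  [same arc SY]
4. ∠PYV = 33°  [△VEY]
5. ∠VSY = 46°  [△VSY]
6. ∠VPY = 46°  [same arc VY]
7. ∠PVY = 101°  [△VPY]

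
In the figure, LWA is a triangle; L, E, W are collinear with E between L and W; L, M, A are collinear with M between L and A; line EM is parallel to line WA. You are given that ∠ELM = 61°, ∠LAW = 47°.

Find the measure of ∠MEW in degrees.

∠MEW = 108°

1. ∠ALW = 61°  [E on LW, M on LA]
2. ∠AWL = 72°  [△LWA]
3. ∠LEM = 72°  [EM∥WA, corresponding at E]
4. ∠MEW = 108°  [linear pair at E on LW]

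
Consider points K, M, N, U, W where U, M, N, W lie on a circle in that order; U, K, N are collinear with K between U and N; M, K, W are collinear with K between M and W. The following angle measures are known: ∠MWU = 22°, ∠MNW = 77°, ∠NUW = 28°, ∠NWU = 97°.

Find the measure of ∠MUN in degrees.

∠MUN = 75°

1. ∠MNU = 22°  [same arc UM]
2. ∠NMU = 83°  [cyclic UMNW, opposite ∠M+∠W]
3. ∠MUN = 75°  [△UMN]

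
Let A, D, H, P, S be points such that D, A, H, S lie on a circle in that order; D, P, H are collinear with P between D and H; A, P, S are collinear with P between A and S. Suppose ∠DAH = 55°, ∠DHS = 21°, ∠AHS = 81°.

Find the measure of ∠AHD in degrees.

1. ∠DAS = 21°  [same arc DS]
2. ∠ADS = 99°  [cyclic DAHS, opposite ∠D+∠H]
3. ∠ASD = 60°  [△DAS]
4. ∠AHD = 60°  [same arc DA]

∠AHD = 60°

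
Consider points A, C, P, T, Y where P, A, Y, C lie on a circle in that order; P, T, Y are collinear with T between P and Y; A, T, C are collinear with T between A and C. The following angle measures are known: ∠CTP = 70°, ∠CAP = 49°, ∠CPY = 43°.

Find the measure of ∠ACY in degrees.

∠ACY = 21°

1. ∠CTY = 110°  [linear pair at T on PY]
2. ∠CYP = 49°  [same arc PC]
3. ∠ACY = 21°  [△YTC]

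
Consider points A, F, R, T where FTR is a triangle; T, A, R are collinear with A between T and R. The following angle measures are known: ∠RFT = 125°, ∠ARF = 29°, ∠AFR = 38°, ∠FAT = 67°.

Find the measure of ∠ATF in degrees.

∠ATF = 26°

1. ∠FRT = 29°  [A on ray RT]
2. ∠FTR = 26°  [△FTR]
3. ∠ATF = 26°  [A on ray TR]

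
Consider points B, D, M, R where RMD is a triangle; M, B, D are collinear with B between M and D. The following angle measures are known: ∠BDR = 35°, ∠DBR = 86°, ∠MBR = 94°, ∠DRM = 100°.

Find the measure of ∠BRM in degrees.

∠BRM = 41°

1. ∠MDR = 35°  [B on ray DM]
2. ∠DMR = 45°  [△RMD]
3. ∠BMR = 45°  [B on ray MD]
4. ∠BRM = 41°  [△RMB]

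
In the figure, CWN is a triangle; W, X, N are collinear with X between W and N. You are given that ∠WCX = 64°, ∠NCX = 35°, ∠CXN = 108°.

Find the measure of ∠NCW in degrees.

∠NCW = 99°

1. ∠CNX = 37°  [△CXN]
2. ∠CXW = 72°  [linear pair at X on WN]
3. ∠CNW = 37°  [X on ray NW]
4. ∠CWX = 44°  [△CWX]
5. ∠CWN = 44°  [X on ray WN]
6. ∠NCW = 99°  [△CWN]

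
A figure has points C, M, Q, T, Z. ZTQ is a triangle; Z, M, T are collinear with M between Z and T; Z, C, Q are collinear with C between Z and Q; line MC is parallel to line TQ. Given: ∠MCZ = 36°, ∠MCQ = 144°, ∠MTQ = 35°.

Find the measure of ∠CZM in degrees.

∠CZM = 109°

1. ∠TQZ = 36°  [MC∥TQ, corresponding at C]
2. ∠QTZ = 35°  [M on ray TZ]
3. ∠QZT = 109°  [△ZTQ]
4. ∠CZM = 109°  [M on ZT, C on ZQ]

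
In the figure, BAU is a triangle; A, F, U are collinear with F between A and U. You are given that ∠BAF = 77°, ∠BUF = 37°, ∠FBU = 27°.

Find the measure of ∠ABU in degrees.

∠ABU = 66°

1. ∠BAU = 77°  [F on ray AU]
2. ∠AUB = 37°  [F on ray UA]
3. ∠ABU = 66°  [△BAU]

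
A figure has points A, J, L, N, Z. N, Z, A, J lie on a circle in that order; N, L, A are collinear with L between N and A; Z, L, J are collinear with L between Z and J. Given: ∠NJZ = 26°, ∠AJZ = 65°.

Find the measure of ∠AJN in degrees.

∠AJN = 91°

1. ∠NAZ = 26°  [same arc NZ]
2. ∠ANZ = 65°  [same arc ZA]
3. ∠AZN = 89°  [△NZA]
4. ∠AJN = 91°  [cyclic NZAJ, opposite ∠Z+∠J]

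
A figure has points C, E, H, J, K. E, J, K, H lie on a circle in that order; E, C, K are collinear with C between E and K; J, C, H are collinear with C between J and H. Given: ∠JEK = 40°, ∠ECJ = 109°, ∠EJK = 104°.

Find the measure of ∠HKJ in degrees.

∠HKJ = 67°

1. ∠JHK = 40°  [same arc JK]
2. ∠EKJ = 36°  [△EJK]
3. ∠JCK = 71°  [linear pair at C on EK]
4. ∠HJK = 73°  [△JCK]
5. ∠HKJ = 67°  [△JKH]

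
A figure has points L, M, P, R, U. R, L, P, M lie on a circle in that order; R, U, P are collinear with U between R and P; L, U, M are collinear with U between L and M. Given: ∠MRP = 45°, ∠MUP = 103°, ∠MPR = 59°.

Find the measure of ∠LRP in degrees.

1. ∠LUR = 103°  [vertical angles at U]
2. ∠MLR = 59°  [same arc RM]
3. ∠LRP = 18°  [△RUL]

∠LRP = 18°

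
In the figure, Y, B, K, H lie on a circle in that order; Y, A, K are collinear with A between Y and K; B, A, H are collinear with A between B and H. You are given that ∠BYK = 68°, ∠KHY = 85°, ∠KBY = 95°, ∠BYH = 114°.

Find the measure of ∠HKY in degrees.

1. ∠BHK = 68°  [same arc BK]
2. ∠BKH = 66°  [cyclic YBKH, opposite ∠Y+∠K]
3. ∠HBK = 46°  [△BKH]
4. ∠HYK = 46°  [same arc KH]
5. ∠HKY = 49°  [△YKH]

∠HKY = 49°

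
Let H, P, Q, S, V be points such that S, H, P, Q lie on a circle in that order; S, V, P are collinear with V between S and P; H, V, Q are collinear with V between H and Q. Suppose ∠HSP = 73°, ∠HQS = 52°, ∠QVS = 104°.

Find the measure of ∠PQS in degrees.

1. ∠HQP = 73°  [same arc HP]
2. ∠PSQ = 24°  [△SVQ]
3. ∠PVQ = 76°  [linear pair at V on SP]
4. ∠QPS = 31°  [△PVQ]
5. ∠PQS = 125°  [△SPQ]

∠PQS = 125°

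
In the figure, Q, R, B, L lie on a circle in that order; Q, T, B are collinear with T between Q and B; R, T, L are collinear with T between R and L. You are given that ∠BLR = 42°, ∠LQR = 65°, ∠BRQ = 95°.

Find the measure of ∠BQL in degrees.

∠BQL = 23°

1. ∠LBR = 115°  [cyclic QRBL, opposite ∠Q+∠B]
2. ∠BRL = 23°  [△RBL]
3. ∠BQL = 23°  [same arc BL]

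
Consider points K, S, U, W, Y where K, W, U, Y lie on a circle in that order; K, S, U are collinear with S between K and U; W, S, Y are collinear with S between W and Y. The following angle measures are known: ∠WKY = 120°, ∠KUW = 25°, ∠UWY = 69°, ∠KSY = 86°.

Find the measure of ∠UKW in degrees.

1. ∠WUY = 60°  [cyclic KWUY, opposite ∠K+∠U]
2. ∠UYW = 51°  [△WUY]
3. ∠UKW = 51°  [same arc WU]

∠UKW = 51°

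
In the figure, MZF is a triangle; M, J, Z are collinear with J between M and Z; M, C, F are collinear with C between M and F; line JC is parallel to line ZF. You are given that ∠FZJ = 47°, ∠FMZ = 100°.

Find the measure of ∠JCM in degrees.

∠JCM = 33°

1. ∠FZM = 47°  [J on ray ZM]
2. ∠MFZ = 33°  [△MZF]
3. ∠JCM = 33°  [JC∥ZF, corresponding at C]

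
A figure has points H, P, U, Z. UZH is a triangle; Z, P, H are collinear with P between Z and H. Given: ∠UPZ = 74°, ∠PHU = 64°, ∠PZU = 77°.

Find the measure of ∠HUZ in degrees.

∠HUZ = 39°

1. ∠UHZ = 64°  [P on ray HZ]
2. ∠HZU = 77°  [P on ray ZH]
3. ∠HUZ = 39°  [△UZH]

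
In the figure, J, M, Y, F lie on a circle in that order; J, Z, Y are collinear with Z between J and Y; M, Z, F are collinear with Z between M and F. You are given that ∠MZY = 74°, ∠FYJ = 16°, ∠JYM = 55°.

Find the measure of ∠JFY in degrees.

∠JFY = 113°

1. ∠FZJ = 74°  [vertical angles at Z]
2. ∠JFM = 55°  [same arc JM]
3. ∠FJY = 51°  [△JZF]
4. ∠JFY = 113°  [△JYF]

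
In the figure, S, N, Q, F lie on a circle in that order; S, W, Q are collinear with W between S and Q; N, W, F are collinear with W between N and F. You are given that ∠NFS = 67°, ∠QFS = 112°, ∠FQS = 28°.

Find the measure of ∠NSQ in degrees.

∠NSQ = 45°

1. ∠NQS = 67°  [same arc SN]
2. ∠QNS = 68°  [cyclic SNQF, opposite ∠N+∠F]
3. ∠NSQ = 45°  [△SNQ]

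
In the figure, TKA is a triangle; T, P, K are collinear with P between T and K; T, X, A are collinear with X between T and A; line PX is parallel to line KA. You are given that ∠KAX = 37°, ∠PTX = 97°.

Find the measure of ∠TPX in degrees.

∠TPX = 46°

1. ∠KAT = 37°  [X on ray AT]
2. ∠ATK = 97°  [P on TK, X on TA]
3. ∠AKT = 46°  [△TKA]
4. ∠TPX = 46°  [PX∥KA, corresponding at P]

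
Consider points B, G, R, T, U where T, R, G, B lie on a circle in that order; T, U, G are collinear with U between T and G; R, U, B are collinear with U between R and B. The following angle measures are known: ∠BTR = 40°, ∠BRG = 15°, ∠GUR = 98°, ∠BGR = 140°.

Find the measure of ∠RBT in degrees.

∠RBT = 67°

1. ∠BTG = 15°  [same arc GB]
2. ∠BUT = 98°  [vertical angles at U]
3. ∠RBT = 67°  [△TUB]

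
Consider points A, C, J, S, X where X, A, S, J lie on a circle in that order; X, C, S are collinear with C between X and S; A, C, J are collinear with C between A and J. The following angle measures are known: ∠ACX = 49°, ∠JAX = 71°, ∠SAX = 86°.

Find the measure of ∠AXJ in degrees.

∠AXJ = 75°

1. ∠AXS = 60°  [△XCA]
2. ∠ASX = 34°  [△XAS]
3. ∠AJX = 34°  [same arc XA]
4. ∠AXJ = 75°  [△XAJ]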